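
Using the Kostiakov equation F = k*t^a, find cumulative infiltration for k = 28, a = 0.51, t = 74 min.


F = k * t^a = 28 * 74^0.51
F = 28 * 8.980658

251.4584 mm


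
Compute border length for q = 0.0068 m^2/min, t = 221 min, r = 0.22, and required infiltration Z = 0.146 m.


L = q*t/((1+r)*Z)
L = 0.0068*221/((1+0.22)*0.146)
L = 1.5028/0.17812

8.4370 m


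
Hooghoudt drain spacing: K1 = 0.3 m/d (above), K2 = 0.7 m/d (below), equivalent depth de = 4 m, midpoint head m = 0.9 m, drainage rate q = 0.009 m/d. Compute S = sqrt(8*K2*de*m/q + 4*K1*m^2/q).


S^2 = 8*K2*de*m/q + 4*K1*m^2/q
S^2 = 8*0.7*4*0.9/0.009 + 4*0.3*0.9^2/0.009
S = sqrt(2348.0000)

48.4562 m


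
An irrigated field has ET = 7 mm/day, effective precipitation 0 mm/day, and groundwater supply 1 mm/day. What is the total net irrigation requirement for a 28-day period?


Daily deficit = ET - Pe - GW = 7 - 0 - 1 = 6 mm/day
NIR = 6 * 28 = 168 mm

168.0000 mm


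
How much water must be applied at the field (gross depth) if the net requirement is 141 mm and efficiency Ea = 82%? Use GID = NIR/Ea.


Ea = 82% = 0.82
GID = NIR / Ea = 141 / 0.82 = 171.9512 mm

171.9512 mm


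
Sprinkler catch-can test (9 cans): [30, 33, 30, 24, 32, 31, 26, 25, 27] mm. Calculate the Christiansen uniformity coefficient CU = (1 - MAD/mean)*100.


mean = 28.666667 mm
MAD = 2.814815 mm
CU = (1 - 2.814815/28.666667)*100

90.1809 %


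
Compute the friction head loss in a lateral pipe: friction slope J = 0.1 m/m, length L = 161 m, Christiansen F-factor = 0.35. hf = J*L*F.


hf = J * L * F = 0.1 * 161 * 0.35 = 5.6350 m

5.6350 m


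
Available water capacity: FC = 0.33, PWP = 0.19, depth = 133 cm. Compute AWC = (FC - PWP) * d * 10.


AWC = (FC - PWP) * d * 10
AWC = (0.33 - 0.19) * 133 * 10
AWC = 0.1400 * 133 * 10

186.2000 mm


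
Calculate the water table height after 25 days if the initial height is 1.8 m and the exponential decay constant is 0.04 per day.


m = m0 * exp(-k*t)
m = 1.8 * exp(-0.04 * 25)
m = 1.8 * exp(-1.0000)

0.6622 m


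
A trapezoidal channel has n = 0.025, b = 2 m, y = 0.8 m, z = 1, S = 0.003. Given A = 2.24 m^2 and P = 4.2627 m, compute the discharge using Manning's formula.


R = A/P = 2.24/4.2627 = 0.525489
Q = (1/0.025) * 2.24 * 0.525489^(2/3) * 0.003^0.5

3.1958 m^3/s


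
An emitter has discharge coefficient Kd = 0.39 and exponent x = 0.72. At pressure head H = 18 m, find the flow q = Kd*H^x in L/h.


q = Kd * H^x = 0.39 * 18^0.72 = 0.39 * 8.013020

3.1251 L/h


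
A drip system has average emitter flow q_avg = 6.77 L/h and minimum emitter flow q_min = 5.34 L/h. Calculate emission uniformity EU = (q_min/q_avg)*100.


EU = (q_min/q_avg)*100 = (5.34/6.77)*100 = 78.8774%

78.8774 %


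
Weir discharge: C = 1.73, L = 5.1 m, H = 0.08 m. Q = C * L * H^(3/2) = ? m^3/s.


Q = C * L * H^(3/2) = 1.73 * 5.1 * 0.08^1.5 = 1.73 * 5.1 * 0.022627

0.1996 m^3/s


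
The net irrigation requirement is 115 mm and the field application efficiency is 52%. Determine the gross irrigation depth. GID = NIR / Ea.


Ea = 52% = 0.52
GID = NIR / Ea = 115 / 0.52 = 221.1538 mm

221.1538 mm


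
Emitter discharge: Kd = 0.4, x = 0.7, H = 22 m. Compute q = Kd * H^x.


q = Kd * H^x = 0.4 * 22^0.7 = 0.4 * 8.703539

3.4814 L/h


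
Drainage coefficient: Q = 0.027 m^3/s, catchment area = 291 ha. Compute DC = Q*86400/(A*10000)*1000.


DC = Q * 86400 / (A * 10000) * 1000
DC = 0.027 * 86400 / (291 * 10000) * 1000
DC = 2332800.0000 / 2910000

0.8016 mm/day


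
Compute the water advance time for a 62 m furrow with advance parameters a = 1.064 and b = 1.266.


t = (L/a)^(1/b)
t = (62/1.064)^(1/1.266)
t = 58.270677^(1/1.266)

24.8033 min


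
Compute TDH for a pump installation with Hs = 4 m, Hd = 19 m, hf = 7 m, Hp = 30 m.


TDH = Hs + Hd + hf + Hp = 4 + 19 + 7 + 30 = 60

60 m


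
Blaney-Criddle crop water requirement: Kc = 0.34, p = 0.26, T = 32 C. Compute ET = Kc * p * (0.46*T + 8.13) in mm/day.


ET = Kc * p * (0.46*T + 8.13)
ET = 0.34 * 0.26 * (0.46*32 + 8.13)
ET = 0.34 * 0.26 * 22.8500

2.0199 mm/day


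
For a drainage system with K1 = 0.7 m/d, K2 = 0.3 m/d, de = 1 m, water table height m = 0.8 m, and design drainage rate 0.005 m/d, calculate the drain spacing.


S^2 = 8*K2*de*m/q + 4*K1*m^2/q
S^2 = 8*0.3*1*0.8/0.005 + 4*0.7*0.8^2/0.005
S = sqrt(742.4000)

27.2470 m


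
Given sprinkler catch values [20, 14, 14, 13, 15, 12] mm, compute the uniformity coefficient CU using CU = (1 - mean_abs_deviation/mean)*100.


mean = 14.666667 mm
MAD = 1.888889 mm
CU = (1 - 1.888889/14.666667)*100

87.1212 %


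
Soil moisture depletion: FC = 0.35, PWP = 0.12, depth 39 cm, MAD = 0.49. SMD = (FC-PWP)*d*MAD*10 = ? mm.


SMD = (FC - PWP) * d * MAD * 10
SMD = (0.35 - 0.12) * 39 * 0.49 * 10
SMD = 0.2300 * 39 * 0.49 * 10

43.9530 mm


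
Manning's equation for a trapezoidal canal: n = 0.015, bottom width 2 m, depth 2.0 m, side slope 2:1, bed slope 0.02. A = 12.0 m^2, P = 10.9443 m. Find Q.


R = A/P = 12.0/10.9443 = 1.096461
Q = (1/0.015) * 12.0 * 1.096461^(2/3) * 0.02^0.5

120.3004 m^3/s


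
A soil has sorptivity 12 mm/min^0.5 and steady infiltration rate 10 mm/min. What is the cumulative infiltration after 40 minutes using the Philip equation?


F = S*sqrt(t) + A*t
F = 12*sqrt(40) + 10*40
F = 12*6.324555 + 400

475.8947 mm


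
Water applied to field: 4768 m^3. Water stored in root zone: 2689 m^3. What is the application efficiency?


Ea = V_root / V_field * 100 = 2689 / 4768 * 100 = 56.3968%

56.3968 %


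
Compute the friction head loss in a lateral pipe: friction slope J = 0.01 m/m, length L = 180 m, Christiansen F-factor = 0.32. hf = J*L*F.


hf = J * L * F = 0.01 * 180 * 0.32 = 0.5760 m

0.5760 m


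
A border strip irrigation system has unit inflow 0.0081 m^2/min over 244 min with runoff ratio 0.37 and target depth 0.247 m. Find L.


L = q*t/((1+r)*Z)
L = 0.0081*244/((1+0.37)*0.247)
L = 1.9764/0.33839

5.8406 m


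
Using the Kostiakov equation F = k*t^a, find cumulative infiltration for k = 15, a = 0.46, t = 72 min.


F = k * t^a = 15 * 72^0.46
F = 15 * 7.151102

107.2665 mm


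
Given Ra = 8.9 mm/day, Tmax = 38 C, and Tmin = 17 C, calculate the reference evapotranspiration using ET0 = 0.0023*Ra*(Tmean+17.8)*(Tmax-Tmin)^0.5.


Tmean = (Tmax + Tmin)/2 = (38 + 17)/2 = 27.5
ET0 = 0.0023 * 8.9 * (27.5 + 17.8) * sqrt(38 - 17)
ET0 = 0.0023 * 8.9 * 45.3 * 4.582576

4.2494 mm/day


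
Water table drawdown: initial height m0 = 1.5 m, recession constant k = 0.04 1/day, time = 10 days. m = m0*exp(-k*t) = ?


m = m0 * exp(-k*t)
m = 1.5 * exp(-0.04 * 10)
m = 1.5 * exp(-0.4000)

1.0055 m


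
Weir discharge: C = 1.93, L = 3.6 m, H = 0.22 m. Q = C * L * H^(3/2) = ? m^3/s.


Q = C * L * H^(3/2) = 1.93 * 3.6 * 0.22^1.5 = 1.93 * 3.6 * 0.103189

0.7170 m^3/s


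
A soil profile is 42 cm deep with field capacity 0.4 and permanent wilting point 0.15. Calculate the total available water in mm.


AWC = (FC - PWP) * d * 10
AWC = (0.4 - 0.15) * 42 * 10
AWC = 0.2500 * 42 * 10

105.0000 mm


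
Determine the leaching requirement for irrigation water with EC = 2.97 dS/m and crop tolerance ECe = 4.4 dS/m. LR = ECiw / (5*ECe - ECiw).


LR = ECiw / (5*ECe - ECiw)
LR = 2.97 / (5*4.4 - 2.97)
LR = 2.97 / 19.0300

0.1561


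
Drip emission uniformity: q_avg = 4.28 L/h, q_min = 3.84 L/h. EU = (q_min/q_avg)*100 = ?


EU = (q_min/q_avg)*100 = (3.84/4.28)*100 = 89.7196%

89.7196 %


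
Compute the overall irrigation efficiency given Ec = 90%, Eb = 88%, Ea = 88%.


Ec = 0.9, Eb = 0.88, Ea = 0.88
E = 0.9 * 0.88 * 0.88 * 100 = 69.6960%

69.6960 %


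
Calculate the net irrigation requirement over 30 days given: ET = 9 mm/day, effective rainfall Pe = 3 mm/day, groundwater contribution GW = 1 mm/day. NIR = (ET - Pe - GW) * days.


Daily deficit = ET - Pe - GW = 9 - 3 - 1 = 5 mm/day
NIR = 5 * 30 = 150 mm

150.0000 mm


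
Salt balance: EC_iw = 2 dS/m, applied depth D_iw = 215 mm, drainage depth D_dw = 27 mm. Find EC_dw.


EC_dw = EC_iw * D_iw / D_dw
EC_dw = 2 * 215 / 27
EC_dw = 430 / 27

15.9259 dS/m


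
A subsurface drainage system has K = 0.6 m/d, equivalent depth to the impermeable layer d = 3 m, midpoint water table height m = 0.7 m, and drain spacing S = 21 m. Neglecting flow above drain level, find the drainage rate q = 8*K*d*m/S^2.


q = 8*K*d*m/S^2
q = 8*0.6*3*0.7/21^2
q = 10.0800 / 441

0.0229 m/d


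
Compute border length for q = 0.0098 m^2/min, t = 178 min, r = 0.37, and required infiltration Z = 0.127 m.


L = q*t/((1+r)*Z)
L = 0.0098*178/((1+0.37)*0.127)
L = 1.7444/0.17399

10.0259 m


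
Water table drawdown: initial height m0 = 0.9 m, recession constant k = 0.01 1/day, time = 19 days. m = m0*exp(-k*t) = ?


m = m0 * exp(-k*t)
m = 0.9 * exp(-0.01 * 19)
m = 0.9 * exp(-0.1900)

0.7443 m


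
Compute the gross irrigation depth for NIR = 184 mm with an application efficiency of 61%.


Ea = 61% = 0.61
GID = NIR / Ea = 184 / 0.61 = 301.6393 mm

301.6393 mm


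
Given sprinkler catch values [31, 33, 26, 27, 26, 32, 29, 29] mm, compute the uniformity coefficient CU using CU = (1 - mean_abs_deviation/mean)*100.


mean = 29.125000 mm
MAD = 2.156250 mm
CU = (1 - 2.156250/29.125000)*100

92.5966 %


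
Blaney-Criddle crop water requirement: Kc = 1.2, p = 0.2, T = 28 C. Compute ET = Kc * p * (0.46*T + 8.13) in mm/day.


ET = Kc * p * (0.46*T + 8.13)
ET = 1.2 * 0.2 * (0.46*28 + 8.13)
ET = 1.2 * 0.2 * 21.0100

5.0424 mm/day


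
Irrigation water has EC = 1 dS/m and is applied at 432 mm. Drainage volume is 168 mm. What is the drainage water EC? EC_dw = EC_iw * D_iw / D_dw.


EC_dw = EC_iw * D_iw / D_dw
EC_dw = 1 * 432 / 168
EC_dw = 432 / 168

2.5714 dS/m


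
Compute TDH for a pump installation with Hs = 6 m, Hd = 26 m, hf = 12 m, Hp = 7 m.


TDH = Hs + Hd + hf + Hp = 6 + 26 + 12 + 7 = 51

51 m


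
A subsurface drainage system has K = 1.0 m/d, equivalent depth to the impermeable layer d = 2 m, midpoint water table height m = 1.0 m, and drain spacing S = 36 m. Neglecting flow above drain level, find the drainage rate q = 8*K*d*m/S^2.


q = 8*K*d*m/S^2
q = 8*1.0*2*1.0/36^2
q = 16.0000 / 1296

0.0123 m/d


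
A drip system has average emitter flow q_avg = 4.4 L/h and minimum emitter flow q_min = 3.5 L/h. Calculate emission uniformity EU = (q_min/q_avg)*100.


EU = (q_min/q_avg)*100 = (3.5/4.4)*100 = 79.5455%

79.5455 %


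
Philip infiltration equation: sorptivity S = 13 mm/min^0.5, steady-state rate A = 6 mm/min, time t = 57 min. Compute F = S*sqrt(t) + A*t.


F = S*sqrt(t) + A*t
F = 13*sqrt(57) + 6*57
F = 13*7.549834 + 342

440.1478 mm


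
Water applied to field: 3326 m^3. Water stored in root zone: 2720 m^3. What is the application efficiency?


Ea = V_root / V_field * 100 = 2720 / 3326 * 100 = 81.7799%

81.7799 %


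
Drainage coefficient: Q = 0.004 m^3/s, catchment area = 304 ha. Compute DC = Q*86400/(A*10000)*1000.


DC = Q * 86400 / (A * 10000) * 1000
DC = 0.004 * 86400 / (304 * 10000) * 1000
DC = 345600.0000 / 3040000

0.1137 mm/day


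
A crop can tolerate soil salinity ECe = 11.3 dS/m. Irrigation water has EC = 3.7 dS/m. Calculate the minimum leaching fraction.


LR = ECiw / (5*ECe - ECiw)
LR = 3.7 / (5*11.3 - 3.7)
LR = 3.7 / 52.8000

0.0701


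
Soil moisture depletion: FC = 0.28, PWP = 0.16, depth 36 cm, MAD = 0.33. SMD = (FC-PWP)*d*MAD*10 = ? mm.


SMD = (FC - PWP) * d * MAD * 10
SMD = (0.28 - 0.16) * 36 * 0.33 * 10
SMD = 0.1200 * 36 * 0.33 * 10

14.2560 mm


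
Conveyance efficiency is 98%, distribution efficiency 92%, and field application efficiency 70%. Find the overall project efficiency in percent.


Ec = 0.98, Eb = 0.92, Ea = 0.7
E = 0.98 * 0.92 * 0.7 * 100 = 63.1120%

63.1120 %


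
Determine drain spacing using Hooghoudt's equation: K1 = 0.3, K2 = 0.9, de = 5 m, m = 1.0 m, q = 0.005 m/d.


S^2 = 8*K2*de*m/q + 4*K1*m^2/q
S^2 = 8*0.9*5*1.0/0.005 + 4*0.3*1.0^2/0.005
S = sqrt(7440.0000)

86.2554 m


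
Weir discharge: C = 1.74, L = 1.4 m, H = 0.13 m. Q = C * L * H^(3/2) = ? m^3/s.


Q = C * L * H^(3/2) = 1.74 * 1.4 * 0.13^1.5 = 1.74 * 1.4 * 0.046872

0.1142 m^3/s


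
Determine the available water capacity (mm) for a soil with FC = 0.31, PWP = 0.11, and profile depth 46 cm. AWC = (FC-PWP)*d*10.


AWC = (FC - PWP) * d * 10
AWC = (0.31 - 0.11) * 46 * 10
AWC = 0.2000 * 46 * 10

92.0000 mm


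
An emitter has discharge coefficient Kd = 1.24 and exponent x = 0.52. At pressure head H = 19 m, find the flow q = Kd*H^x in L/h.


q = Kd * H^x = 1.24 * 19^0.52 = 1.24 * 4.623298

5.7329 L/h


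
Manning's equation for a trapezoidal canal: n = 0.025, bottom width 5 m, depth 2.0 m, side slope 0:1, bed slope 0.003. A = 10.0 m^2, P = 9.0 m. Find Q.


R = A/P = 10.0/9.0 = 1.111111
Q = (1/0.025) * 10.0 * 1.111111^(2/3) * 0.003^0.5

23.5031 m^3/s


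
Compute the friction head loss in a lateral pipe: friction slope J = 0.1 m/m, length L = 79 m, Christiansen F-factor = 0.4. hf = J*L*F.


hf = J * L * F = 0.1 * 79 * 0.4 = 3.1600 m

3.1600 m


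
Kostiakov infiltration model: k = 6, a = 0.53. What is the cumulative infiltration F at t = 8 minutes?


F = k * t^a = 6 * 8^0.53
F = 6 * 3.010493

18.0630 mm


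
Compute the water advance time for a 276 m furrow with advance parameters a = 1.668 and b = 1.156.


t = (L/a)^(1/b)
t = (276/1.668)^(1/1.156)
t = 165.467626^(1/1.156)

83.0428 min


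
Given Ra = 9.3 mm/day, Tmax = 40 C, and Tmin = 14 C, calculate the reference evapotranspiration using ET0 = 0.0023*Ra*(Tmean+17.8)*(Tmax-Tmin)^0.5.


Tmean = (Tmax + Tmin)/2 = (40 + 14)/2 = 27.0
ET0 = 0.0023 * 9.3 * (27.0 + 17.8) * sqrt(40 - 14)
ET0 = 0.0023 * 9.3 * 44.8 * 5.099020

4.8862 mm/day


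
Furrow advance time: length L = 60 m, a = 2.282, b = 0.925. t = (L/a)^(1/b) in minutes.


t = (L/a)^(1/b)
t = (60/2.282)^(1/0.925)
t = 26.292726^(1/0.925)

34.2734 min


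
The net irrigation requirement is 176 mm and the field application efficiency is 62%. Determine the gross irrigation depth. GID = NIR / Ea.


Ea = 62% = 0.62
GID = NIR / Ea = 176 / 0.62 = 283.8710 mm

283.8710 mm


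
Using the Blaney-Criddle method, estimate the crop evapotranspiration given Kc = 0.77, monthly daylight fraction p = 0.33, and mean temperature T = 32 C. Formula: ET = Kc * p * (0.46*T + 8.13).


ET = Kc * p * (0.46*T + 8.13)
ET = 0.77 * 0.33 * (0.46*32 + 8.13)
ET = 0.77 * 0.33 * 22.8500

5.8062 mm/day


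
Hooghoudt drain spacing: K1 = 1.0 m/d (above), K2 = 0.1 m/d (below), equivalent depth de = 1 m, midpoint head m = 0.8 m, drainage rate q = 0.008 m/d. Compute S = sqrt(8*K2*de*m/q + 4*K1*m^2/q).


S^2 = 8*K2*de*m/q + 4*K1*m^2/q
S^2 = 8*0.1*1*0.8/0.008 + 4*1.0*0.8^2/0.008
S = sqrt(400.0000)

20.0000 m


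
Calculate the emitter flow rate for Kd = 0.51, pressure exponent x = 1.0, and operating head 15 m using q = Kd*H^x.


q = Kd * H^x = 0.51 * 15^1.0 = 0.51 * 15.000000

7.6500 L/h


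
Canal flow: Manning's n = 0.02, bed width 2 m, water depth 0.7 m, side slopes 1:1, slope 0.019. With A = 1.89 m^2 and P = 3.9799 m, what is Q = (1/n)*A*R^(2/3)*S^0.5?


R = A/P = 1.89/3.9799 = 0.474886
Q = (1/0.02) * 1.89 * 0.474886^(2/3) * 0.019^0.5

7.9287 m^3/s


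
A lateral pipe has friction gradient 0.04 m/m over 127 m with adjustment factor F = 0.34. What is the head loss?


hf = J * L * F = 0.04 * 127 * 0.34 = 1.7272 m

1.7272 m


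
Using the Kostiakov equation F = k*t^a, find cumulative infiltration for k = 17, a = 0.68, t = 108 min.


F = k * t^a = 17 * 108^0.68
F = 17 * 24.139494

410.3714 mm


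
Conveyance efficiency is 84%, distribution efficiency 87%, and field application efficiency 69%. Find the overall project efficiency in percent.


Ec = 0.84, Eb = 0.87, Ea = 0.69
E = 0.84 * 0.87 * 0.69 * 100 = 50.4252%

50.4252 %


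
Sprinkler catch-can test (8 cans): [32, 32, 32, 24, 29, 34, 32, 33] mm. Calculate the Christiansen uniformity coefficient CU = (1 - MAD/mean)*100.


mean = 31.000000 mm
MAD = 2.250000 mm
CU = (1 - 2.250000/31.000000)*100

92.7419 %


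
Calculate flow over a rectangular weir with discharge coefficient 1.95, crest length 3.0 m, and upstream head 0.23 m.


Q = C * L * H^(3/2) = 1.95 * 3.0 * 0.23^1.5 = 1.95 * 3.0 * 0.110304

0.6453 m^3/s


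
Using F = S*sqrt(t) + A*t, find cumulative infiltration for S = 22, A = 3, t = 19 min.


F = S*sqrt(t) + A*t
F = 22*sqrt(19) + 3*19
F = 22*4.358899 + 57

152.8958 mm


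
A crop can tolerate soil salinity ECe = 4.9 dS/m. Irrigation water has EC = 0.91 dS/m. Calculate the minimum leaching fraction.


LR = ECiw / (5*ECe - ECiw)
LR = 0.91 / (5*4.9 - 0.91)
LR = 0.91 / 23.5900

0.0386


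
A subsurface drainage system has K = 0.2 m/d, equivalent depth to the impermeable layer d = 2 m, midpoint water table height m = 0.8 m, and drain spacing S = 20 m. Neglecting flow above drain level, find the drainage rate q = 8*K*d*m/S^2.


q = 8*K*d*m/S^2
q = 8*0.2*2*0.8/20^2
q = 2.5600 / 400

0.0064 m/d


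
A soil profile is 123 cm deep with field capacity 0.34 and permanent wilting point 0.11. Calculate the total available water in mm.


AWC = (FC - PWP) * d * 10
AWC = (0.34 - 0.11) * 123 * 10
AWC = 0.2300 * 123 * 10

282.9000 mm


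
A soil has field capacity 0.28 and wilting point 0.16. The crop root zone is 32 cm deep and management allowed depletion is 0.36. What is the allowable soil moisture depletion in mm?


SMD = (FC - PWP) * d * MAD * 10
SMD = (0.28 - 0.16) * 32 * 0.36 * 10
SMD = 0.1200 * 32 * 0.36 * 10

13.8240 mm


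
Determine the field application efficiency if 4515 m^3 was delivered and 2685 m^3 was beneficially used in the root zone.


Ea = V_root / V_field * 100 = 2685 / 4515 * 100 = 59.4684%

59.4684 %


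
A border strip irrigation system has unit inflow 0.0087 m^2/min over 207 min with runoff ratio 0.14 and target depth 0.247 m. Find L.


L = q*t/((1+r)*Z)
L = 0.0087*207/((1+0.14)*0.247)
L = 1.8009/0.28158

6.3957 m


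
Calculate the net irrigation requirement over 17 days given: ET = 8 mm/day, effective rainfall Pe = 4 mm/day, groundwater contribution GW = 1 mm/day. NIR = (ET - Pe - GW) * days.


Daily deficit = ET - Pe - GW = 8 - 4 - 1 = 3 mm/day
NIR = 3 * 17 = 51 mm

51.0000 mm


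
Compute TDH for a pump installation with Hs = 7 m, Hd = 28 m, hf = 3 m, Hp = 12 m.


TDH = Hs + Hd + hf + Hp = 7 + 28 + 3 + 12 = 50

50 m


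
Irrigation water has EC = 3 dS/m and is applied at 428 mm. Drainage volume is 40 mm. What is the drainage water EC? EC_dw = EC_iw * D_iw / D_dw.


EC_dw = EC_iw * D_iw / D_dw
EC_dw = 3 * 428 / 40
EC_dw = 1284 / 40

32.1000 dS/m


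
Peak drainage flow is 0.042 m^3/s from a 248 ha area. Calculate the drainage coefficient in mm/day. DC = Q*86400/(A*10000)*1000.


DC = Q * 86400 / (A * 10000) * 1000
DC = 0.042 * 86400 / (248 * 10000) * 1000
DC = 3628800.0000 / 2480000

1.4632 mm/day


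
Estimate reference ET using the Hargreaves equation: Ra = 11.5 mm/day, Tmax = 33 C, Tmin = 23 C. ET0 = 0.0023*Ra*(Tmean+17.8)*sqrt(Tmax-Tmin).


Tmean = (Tmax + Tmin)/2 = (33 + 23)/2 = 28.0
ET0 = 0.0023 * 11.5 * (28.0 + 17.8) * sqrt(33 - 23)
ET0 = 0.0023 * 11.5 * 45.8 * 3.162278

3.8308 mm/day


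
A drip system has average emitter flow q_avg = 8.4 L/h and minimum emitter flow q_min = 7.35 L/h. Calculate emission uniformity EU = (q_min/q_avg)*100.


EU = (q_min/q_avg)*100 = (7.35/8.4)*100 = 87.5000%

87.5000 %


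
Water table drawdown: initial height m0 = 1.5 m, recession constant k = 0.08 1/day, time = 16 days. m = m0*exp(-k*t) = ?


m = m0 * exp(-k*t)
m = 1.5 * exp(-0.08 * 16)
m = 1.5 * exp(-1.2800)

0.4171 m


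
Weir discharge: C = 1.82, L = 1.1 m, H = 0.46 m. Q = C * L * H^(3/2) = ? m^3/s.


Q = C * L * H^(3/2) = 1.82 * 1.1 * 0.46^1.5 = 1.82 * 1.1 * 0.311987

0.6246 m^3/s


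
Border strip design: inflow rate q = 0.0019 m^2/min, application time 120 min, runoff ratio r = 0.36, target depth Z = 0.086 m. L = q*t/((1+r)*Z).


L = q*t/((1+r)*Z)
L = 0.0019*120/((1+0.36)*0.086)
L = 0.228/0.11696

1.9494 m


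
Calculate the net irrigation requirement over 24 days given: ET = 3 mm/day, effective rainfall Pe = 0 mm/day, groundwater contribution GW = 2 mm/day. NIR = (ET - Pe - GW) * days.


Daily deficit = ET - Pe - GW = 3 - 0 - 2 = 1 mm/day
NIR = 1 * 24 = 24 mm

24.0000 mm


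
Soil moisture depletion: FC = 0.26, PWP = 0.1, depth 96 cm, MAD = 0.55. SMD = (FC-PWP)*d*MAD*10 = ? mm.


SMD = (FC - PWP) * d * MAD * 10
SMD = (0.26 - 0.1) * 96 * 0.55 * 10
SMD = 0.1600 * 96 * 0.55 * 10

84.4800 mm


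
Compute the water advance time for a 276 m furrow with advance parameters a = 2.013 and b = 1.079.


t = (L/a)^(1/b)
t = (276/2.013)^(1/1.079)
t = 137.108793^(1/1.079)

95.6309 min


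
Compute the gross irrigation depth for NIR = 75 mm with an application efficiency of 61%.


Ea = 61% = 0.61
GID = NIR / Ea = 75 / 0.61 = 122.9508 mm

122.9508 mm


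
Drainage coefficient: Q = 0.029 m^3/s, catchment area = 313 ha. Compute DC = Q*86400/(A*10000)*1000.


DC = Q * 86400 / (A * 10000) * 1000
DC = 0.029 * 86400 / (313 * 10000) * 1000
DC = 2505600.0000 / 3130000

0.8005 mm/day


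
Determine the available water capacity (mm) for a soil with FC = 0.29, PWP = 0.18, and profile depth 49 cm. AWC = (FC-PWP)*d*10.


AWC = (FC - PWP) * d * 10
AWC = (0.29 - 0.18) * 49 * 10
AWC = 0.1100 * 49 * 10

53.9000 mm


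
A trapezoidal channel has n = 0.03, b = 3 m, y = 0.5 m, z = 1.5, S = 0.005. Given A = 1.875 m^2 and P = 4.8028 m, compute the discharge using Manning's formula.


R = A/P = 1.875/4.8028 = 0.390397
Q = (1/0.03) * 1.875 * 0.390397^(2/3) * 0.005^0.5

2.3607 m^3/s


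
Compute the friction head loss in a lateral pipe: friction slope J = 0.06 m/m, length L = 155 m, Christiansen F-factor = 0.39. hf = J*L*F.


hf = J * L * F = 0.06 * 155 * 0.39 = 3.6270 m

3.6270 m


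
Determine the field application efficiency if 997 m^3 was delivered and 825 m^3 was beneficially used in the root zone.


Ea = V_root / V_field * 100 = 825 / 997 * 100 = 82.7482%

82.7482 %


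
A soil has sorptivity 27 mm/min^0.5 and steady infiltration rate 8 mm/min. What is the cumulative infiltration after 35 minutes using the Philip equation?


F = S*sqrt(t) + A*t
F = 27*sqrt(35) + 8*35
F = 27*5.916080 + 280

439.7342 mm


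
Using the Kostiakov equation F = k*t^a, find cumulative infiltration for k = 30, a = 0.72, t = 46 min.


F = k * t^a = 30 * 46^0.72
F = 30 * 15.746558

472.3967 mm


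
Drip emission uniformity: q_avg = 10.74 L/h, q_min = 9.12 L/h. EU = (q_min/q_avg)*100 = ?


EU = (q_min/q_avg)*100 = (9.12/10.74)*100 = 84.9162%

84.9162 %


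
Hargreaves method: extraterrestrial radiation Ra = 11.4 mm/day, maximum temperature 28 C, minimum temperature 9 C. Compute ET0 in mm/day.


Tmean = (Tmax + Tmin)/2 = (28 + 9)/2 = 18.5
ET0 = 0.0023 * 11.4 * (18.5 + 17.8) * sqrt(28 - 9)
ET0 = 0.0023 * 11.4 * 36.3 * 4.358899

4.1487 mm/day


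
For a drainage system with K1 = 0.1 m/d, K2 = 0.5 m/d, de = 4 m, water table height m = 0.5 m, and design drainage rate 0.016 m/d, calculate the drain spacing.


S^2 = 8*K2*de*m/q + 4*K1*m^2/q
S^2 = 8*0.5*4*0.5/0.016 + 4*0.1*0.5^2/0.016
S = sqrt(506.2500)

22.5000 m


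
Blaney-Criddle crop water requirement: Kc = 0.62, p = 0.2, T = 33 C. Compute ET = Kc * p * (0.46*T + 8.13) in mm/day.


ET = Kc * p * (0.46*T + 8.13)
ET = 0.62 * 0.2 * (0.46*33 + 8.13)
ET = 0.62 * 0.2 * 23.3100

2.8904 mm/day


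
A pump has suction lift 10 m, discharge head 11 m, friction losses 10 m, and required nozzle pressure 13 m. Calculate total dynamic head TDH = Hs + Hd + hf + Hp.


TDH = Hs + Hd + hf + Hp = 10 + 11 + 10 + 13 = 44

44 m


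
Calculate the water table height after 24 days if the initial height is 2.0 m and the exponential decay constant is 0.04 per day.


m = m0 * exp(-k*t)
m = 2.0 * exp(-0.04 * 24)
m = 2.0 * exp(-0.9600)

0.7658 m


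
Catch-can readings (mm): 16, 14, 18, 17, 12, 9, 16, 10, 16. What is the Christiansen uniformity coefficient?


mean = 14.222222 mm
MAD = 2.641975 mm
CU = (1 - 2.641975/14.222222)*100

81.4236 %


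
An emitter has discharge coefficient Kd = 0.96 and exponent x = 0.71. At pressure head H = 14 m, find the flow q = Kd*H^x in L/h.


q = Kd * H^x = 0.96 * 14^0.71 = 0.96 * 6.512548

6.2520 L/h


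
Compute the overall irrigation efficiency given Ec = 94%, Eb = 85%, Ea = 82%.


Ec = 0.94, Eb = 0.85, Ea = 0.82
E = 0.94 * 0.85 * 0.82 * 100 = 65.5180%

65.5180 %


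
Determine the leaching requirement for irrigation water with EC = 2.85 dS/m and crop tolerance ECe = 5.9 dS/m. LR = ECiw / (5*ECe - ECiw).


LR = ECiw / (5*ECe - ECiw)
LR = 2.85 / (5*5.9 - 2.85)
LR = 2.85 / 26.6500

0.1069


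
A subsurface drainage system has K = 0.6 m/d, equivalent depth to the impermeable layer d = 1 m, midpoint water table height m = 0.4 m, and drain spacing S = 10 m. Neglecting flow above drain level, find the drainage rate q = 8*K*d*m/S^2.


q = 8*K*d*m/S^2
q = 8*0.6*1*0.4/10^2
q = 1.9200 / 100

0.0192 m/d


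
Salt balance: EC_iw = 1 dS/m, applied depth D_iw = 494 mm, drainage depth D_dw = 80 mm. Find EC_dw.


EC_dw = EC_iw * D_iw / D_dw
EC_dw = 1 * 494 / 80
EC_dw = 494 / 80

6.1750 dS/m


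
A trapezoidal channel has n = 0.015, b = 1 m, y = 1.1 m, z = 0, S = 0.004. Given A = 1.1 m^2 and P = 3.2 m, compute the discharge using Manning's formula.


R = A/P = 1.1/3.2 = 0.343750
Q = (1/0.015) * 1.1 * 0.343750^(2/3) * 0.004^0.5

2.2759 m^3/s


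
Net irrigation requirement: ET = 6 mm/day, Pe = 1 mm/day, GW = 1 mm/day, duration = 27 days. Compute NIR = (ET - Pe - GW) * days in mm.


Daily deficit = ET - Pe - GW = 6 - 1 - 1 = 4 mm/day
NIR = 4 * 27 = 108 mm

108.0000 mm


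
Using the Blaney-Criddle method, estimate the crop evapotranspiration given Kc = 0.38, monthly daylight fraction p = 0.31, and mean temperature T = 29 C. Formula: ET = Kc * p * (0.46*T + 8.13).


ET = Kc * p * (0.46*T + 8.13)
ET = 0.38 * 0.31 * (0.46*29 + 8.13)
ET = 0.38 * 0.31 * 21.4700

2.5292 mm/day


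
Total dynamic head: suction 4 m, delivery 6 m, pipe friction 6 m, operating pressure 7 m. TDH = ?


TDH = Hs + Hd + hf + Hp = 4 + 6 + 6 + 7 = 23

23 m


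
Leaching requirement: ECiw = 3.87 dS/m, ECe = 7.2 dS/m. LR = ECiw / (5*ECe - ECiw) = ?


LR = ECiw / (5*ECe - ECiw)
LR = 3.87 / (5*7.2 - 3.87)
LR = 3.87 / 32.1300

0.1204


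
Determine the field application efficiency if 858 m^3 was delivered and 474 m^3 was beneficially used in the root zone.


Ea = V_root / V_field * 100 = 474 / 858 * 100 = 55.2448%

55.2448 %


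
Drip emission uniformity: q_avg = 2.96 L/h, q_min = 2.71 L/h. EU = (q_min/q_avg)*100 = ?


EU = (q_min/q_avg)*100 = (2.71/2.96)*100 = 91.5541%

91.5541 %


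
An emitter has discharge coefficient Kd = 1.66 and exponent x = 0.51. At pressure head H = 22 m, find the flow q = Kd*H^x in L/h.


q = Kd * H^x = 1.66 * 22^0.51 = 1.66 * 4.837663

8.0305 L/h


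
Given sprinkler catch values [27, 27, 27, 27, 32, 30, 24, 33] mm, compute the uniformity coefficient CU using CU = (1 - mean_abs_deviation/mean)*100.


mean = 28.375000 mm
MAD = 2.468750 mm
CU = (1 - 2.468750/28.375000)*100

91.2996 %


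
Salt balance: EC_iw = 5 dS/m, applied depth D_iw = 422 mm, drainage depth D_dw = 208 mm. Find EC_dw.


EC_dw = EC_iw * D_iw / D_dw
EC_dw = 5 * 422 / 208
EC_dw = 2110 / 208

10.1442 dS/m


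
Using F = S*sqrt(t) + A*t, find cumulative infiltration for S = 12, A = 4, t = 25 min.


F = S*sqrt(t) + A*t
F = 12*sqrt(25) + 4*25
F = 12*5.000000 + 100

160.0000 mm


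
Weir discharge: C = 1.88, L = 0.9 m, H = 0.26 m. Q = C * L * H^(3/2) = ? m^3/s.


Q = C * L * H^(3/2) = 1.88 * 0.9 * 0.26^1.5 = 1.88 * 0.9 * 0.132575

0.2243 m^3/s


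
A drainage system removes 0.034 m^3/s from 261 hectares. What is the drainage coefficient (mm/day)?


DC = Q * 86400 / (A * 10000) * 1000
DC = 0.034 * 86400 / (261 * 10000) * 1000
DC = 2937600.0000 / 2610000

1.1255 mm/day


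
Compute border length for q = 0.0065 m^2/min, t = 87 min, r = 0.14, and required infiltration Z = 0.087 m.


L = q*t/((1+r)*Z)
L = 0.0065*87/((1+0.14)*0.087)
L = 0.5655/0.09918

5.7018 m


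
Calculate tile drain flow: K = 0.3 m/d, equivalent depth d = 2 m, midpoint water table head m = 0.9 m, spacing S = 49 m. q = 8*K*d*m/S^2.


q = 8*K*d*m/S^2
q = 8*0.3*2*0.9/49^2
q = 4.3200 / 2401

0.0018 m/d


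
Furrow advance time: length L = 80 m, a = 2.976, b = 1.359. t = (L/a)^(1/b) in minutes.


t = (L/a)^(1/b)
t = (80/2.976)^(1/1.359)
t = 26.881720^(1/1.359)

11.2679 min


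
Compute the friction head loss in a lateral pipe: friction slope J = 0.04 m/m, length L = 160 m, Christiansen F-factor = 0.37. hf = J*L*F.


hf = J * L * F = 0.04 * 160 * 0.37 = 2.3680 m

2.3680 m


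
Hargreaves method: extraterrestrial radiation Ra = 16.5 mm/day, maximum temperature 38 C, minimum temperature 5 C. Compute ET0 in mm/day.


Tmean = (Tmax + Tmin)/2 = (38 + 5)/2 = 21.5
ET0 = 0.0023 * 16.5 * (21.5 + 17.8) * sqrt(38 - 5)
ET0 = 0.0023 * 16.5 * 39.3 * 5.744563

8.5676 mm/day


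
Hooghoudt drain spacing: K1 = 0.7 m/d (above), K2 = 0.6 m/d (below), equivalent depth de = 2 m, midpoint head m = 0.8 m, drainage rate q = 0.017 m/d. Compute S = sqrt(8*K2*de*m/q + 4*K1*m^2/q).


S^2 = 8*K2*de*m/q + 4*K1*m^2/q
S^2 = 8*0.6*2*0.8/0.017 + 4*0.7*0.8^2/0.017
S = sqrt(557.1765)

23.6046 m


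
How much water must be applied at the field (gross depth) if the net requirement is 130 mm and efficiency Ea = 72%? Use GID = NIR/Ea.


Ea = 72% = 0.72
GID = NIR / Ea = 130 / 0.72 = 180.5556 mm

180.5556 mm


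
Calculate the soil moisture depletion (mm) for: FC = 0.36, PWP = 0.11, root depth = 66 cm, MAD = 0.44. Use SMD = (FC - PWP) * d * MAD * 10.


SMD = (FC - PWP) * d * MAD * 10
SMD = (0.36 - 0.11) * 66 * 0.44 * 10
SMD = 0.2500 * 66 * 0.44 * 10

72.6000 mm


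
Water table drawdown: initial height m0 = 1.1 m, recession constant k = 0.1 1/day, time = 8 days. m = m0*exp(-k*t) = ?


m = m0 * exp(-k*t)
m = 1.1 * exp(-0.1 * 8)
m = 1.1 * exp(-0.8000)

0.4943 m


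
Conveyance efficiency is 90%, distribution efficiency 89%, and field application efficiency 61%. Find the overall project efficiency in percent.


Ec = 0.9, Eb = 0.89, Ea = 0.61
E = 0.9 * 0.89 * 0.61 * 100 = 48.8610%

48.8610 %


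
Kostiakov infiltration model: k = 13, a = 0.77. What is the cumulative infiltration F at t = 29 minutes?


F = k * t^a = 13 * 29^0.77
F = 13 * 13.367385

173.7760 mm


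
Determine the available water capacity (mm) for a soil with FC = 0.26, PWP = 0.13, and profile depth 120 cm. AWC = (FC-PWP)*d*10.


AWC = (FC - PWP) * d * 10
AWC = (0.26 - 0.13) * 120 * 10
AWC = 0.1300 * 120 * 10

156.0000 mm


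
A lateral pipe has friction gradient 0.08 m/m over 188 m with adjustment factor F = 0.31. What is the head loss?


hf = J * L * F = 0.08 * 188 * 0.31 = 4.6624 m

4.6624 m


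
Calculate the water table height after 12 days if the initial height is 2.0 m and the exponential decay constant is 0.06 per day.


m = m0 * exp(-k*t)
m = 2.0 * exp(-0.06 * 12)
m = 2.0 * exp(-0.7200)

0.9735 m


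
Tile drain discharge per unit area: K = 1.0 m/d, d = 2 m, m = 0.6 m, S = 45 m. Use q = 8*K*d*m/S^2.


q = 8*K*d*m/S^2
q = 8*1.0*2*0.6/45^2
q = 9.6000 / 2025

0.0047 m/d


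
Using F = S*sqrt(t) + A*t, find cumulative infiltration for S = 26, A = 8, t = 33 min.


F = S*sqrt(t) + A*t
F = 26*sqrt(33) + 8*33
F = 26*5.744563 + 264

413.3586 mm


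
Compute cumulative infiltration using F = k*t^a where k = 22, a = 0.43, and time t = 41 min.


F = k * t^a = 22 * 41^0.43
F = 22 * 4.937386

108.6225 mm


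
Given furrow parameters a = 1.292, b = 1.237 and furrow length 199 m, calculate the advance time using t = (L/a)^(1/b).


t = (L/a)^(1/b)
t = (199/1.292)^(1/1.237)
t = 154.024768^(1/1.237)

58.6765 min


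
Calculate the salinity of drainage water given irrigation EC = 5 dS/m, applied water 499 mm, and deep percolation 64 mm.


EC_dw = EC_iw * D_iw / D_dw
EC_dw = 5 * 499 / 64
EC_dw = 2495 / 64

38.9844 dS/m


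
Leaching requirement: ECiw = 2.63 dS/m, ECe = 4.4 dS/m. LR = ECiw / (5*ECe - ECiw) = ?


LR = ECiw / (5*ECe - ECiw)
LR = 2.63 / (5*4.4 - 2.63)
LR = 2.63 / 19.3700

0.1358


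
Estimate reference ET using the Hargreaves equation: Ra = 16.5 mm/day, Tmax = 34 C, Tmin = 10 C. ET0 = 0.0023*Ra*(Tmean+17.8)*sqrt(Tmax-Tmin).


Tmean = (Tmax + Tmin)/2 = (34 + 10)/2 = 22.0
ET0 = 0.0023 * 16.5 * (22.0 + 17.8) * sqrt(34 - 10)
ET0 = 0.0023 * 16.5 * 39.8 * 4.898979

7.3995 mm/day


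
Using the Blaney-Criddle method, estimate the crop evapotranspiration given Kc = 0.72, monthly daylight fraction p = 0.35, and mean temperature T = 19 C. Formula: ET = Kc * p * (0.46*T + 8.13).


ET = Kc * p * (0.46*T + 8.13)
ET = 0.72 * 0.35 * (0.46*19 + 8.13)
ET = 0.72 * 0.35 * 16.8700

4.2512 mm/day


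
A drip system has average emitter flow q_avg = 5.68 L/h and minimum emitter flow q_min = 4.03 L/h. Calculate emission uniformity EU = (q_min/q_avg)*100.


EU = (q_min/q_avg)*100 = (4.03/5.68)*100 = 70.9507%

70.9507 %


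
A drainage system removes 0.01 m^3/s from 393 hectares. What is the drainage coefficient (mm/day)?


DC = Q * 86400 / (A * 10000) * 1000
DC = 0.01 * 86400 / (393 * 10000) * 1000
DC = 864000.0000 / 3930000

0.2198 mm/day


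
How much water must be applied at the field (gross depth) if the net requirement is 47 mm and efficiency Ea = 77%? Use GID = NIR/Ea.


Ea = 77% = 0.77
GID = NIR / Ea = 47 / 0.77 = 61.0390 mm

61.0390 mm


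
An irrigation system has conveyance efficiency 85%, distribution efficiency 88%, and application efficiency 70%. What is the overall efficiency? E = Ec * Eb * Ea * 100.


Ec = 0.85, Eb = 0.88, Ea = 0.7
E = 0.85 * 0.88 * 0.7 * 100 = 52.3600%

52.3600 %


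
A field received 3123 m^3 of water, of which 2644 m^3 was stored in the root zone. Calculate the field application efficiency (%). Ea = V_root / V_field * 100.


Ea = V_root / V_field * 100 = 2644 / 3123 * 100 = 84.6622%

84.6622 %


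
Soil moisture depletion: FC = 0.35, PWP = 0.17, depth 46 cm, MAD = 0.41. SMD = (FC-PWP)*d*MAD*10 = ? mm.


SMD = (FC - PWP) * d * MAD * 10
SMD = (0.35 - 0.17) * 46 * 0.41 * 10
SMD = 0.1800 * 46 * 0.41 * 10

33.9480 mm


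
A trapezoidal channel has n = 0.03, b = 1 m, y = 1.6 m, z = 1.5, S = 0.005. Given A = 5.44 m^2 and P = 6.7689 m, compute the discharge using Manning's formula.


R = A/P = 5.44/6.7689 = 0.803676
Q = (1/0.03) * 5.44 * 0.803676^(2/3) * 0.005^0.5

11.0837 m^3/s


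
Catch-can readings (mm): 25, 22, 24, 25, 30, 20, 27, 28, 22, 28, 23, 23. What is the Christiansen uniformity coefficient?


mean = 24.750000 mm
MAD = 2.416667 mm
CU = (1 - 2.416667/24.750000)*100

90.2357 %


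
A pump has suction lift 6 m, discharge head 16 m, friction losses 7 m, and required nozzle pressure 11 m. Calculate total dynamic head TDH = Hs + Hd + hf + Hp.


TDH = Hs + Hd + hf + Hp = 6 + 16 + 7 + 11 = 40

40 m


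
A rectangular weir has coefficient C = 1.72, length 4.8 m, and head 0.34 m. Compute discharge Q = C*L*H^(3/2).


Q = C * L * H^(3/2) = 1.72 * 4.8 * 0.34^1.5 = 1.72 * 4.8 * 0.198252

1.6368 m^3/s


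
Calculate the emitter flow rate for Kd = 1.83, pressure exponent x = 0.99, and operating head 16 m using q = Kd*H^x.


q = Kd * H^x = 1.83 * 16^0.99 = 1.83 * 15.562479

28.4793 L/h


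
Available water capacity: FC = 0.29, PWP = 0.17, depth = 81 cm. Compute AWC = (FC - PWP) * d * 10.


AWC = (FC - PWP) * d * 10
AWC = (0.29 - 0.17) * 81 * 10
AWC = 0.1200 * 81 * 10

97.2000 mm


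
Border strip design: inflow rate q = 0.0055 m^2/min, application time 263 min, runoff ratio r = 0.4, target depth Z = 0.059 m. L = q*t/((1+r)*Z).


L = q*t/((1+r)*Z)
L = 0.0055*263/((1+0.4)*0.059)
L = 1.4465/0.0826

17.5121 m


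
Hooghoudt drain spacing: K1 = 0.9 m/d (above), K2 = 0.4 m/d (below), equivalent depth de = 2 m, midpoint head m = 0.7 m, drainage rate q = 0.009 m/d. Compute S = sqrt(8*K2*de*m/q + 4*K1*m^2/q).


S^2 = 8*K2*de*m/q + 4*K1*m^2/q
S^2 = 8*0.4*2*0.7/0.009 + 4*0.9*0.7^2/0.009
S = sqrt(693.7778)

26.3397 m


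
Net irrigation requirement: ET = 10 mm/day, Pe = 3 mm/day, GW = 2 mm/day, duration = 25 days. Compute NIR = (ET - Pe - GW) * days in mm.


Daily deficit = ET - Pe - GW = 10 - 3 - 2 = 5 mm/day
NIR = 5 * 25 = 125 mm

125.0000 mm


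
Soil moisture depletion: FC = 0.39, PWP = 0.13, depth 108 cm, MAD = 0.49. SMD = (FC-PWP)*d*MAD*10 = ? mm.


SMD = (FC - PWP) * d * MAD * 10
SMD = (0.39 - 0.13) * 108 * 0.49 * 10
SMD = 0.2600 * 108 * 0.49 * 10

137.5920 mm


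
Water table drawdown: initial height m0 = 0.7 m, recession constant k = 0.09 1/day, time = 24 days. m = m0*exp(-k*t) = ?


m = m0 * exp(-k*t)
m = 0.7 * exp(-0.09 * 24)
m = 0.7 * exp(-2.1600)

0.0807 m


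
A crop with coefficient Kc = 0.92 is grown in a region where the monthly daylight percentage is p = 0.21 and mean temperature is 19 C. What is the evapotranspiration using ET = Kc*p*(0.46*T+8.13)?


ET = Kc * p * (0.46*T + 8.13)
ET = 0.92 * 0.21 * (0.46*19 + 8.13)
ET = 0.92 * 0.21 * 16.8700

3.2593 mm/day


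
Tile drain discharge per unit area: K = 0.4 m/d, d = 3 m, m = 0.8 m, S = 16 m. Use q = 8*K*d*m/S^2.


q = 8*K*d*m/S^2
q = 8*0.4*3*0.8/16^2
q = 7.6800 / 256

0.0300 m/d


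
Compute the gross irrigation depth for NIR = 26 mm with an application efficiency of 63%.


Ea = 63% = 0.63
GID = NIR / Ea = 26 / 0.63 = 41.2698 mm

41.2698 mm


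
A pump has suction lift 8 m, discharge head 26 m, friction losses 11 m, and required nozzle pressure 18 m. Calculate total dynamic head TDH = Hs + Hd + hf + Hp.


TDH = Hs + Hd + hf + Hp = 8 + 26 + 11 + 18 = 63

63 m


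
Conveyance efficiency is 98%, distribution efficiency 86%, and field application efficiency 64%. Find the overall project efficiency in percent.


Ec = 0.98, Eb = 0.86, Ea = 0.64
E = 0.98 * 0.86 * 0.64 * 100 = 53.9392%

53.9392 %


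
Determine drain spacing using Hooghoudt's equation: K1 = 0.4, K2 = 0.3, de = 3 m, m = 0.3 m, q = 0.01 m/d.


S^2 = 8*K2*de*m/q + 4*K1*m^2/q
S^2 = 8*0.3*3*0.3/0.01 + 4*0.4*0.3^2/0.01
S = sqrt(230.4000)

15.1789 m


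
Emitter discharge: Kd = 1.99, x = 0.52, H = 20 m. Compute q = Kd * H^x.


q = Kd * H^x = 1.99 * 20^0.52 = 1.99 * 4.748272

9.4491 L/h


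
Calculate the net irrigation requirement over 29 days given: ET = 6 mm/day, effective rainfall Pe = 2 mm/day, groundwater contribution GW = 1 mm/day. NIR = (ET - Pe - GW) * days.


Daily deficit = ET - Pe - GW = 6 - 2 - 1 = 3 mm/day
NIR = 3 * 29 = 87 mm

87.0000 mm


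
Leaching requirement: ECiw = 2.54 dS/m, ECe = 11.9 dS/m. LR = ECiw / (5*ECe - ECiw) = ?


LR = ECiw / (5*ECe - ECiw)
LR = 2.54 / (5*11.9 - 2.54)
LR = 2.54 / 56.9600

0.0446


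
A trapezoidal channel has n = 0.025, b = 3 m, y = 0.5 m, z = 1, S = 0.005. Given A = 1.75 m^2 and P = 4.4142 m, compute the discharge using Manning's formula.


R = A/P = 1.75/4.4142 = 0.396448
Q = (1/0.025) * 1.75 * 0.396448^(2/3) * 0.005^0.5

2.6712 m^3/s


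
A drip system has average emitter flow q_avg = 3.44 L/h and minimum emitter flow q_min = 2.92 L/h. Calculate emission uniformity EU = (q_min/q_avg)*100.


EU = (q_min/q_avg)*100 = (2.92/3.44)*100 = 84.8837%

84.8837 %


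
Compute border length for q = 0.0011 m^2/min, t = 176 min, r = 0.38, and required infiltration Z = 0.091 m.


L = q*t/((1+r)*Z)
L = 0.0011*176/((1+0.38)*0.091)
L = 0.1936/0.12558

1.5416 m


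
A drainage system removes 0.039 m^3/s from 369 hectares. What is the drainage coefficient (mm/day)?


DC = Q * 86400 / (A * 10000) * 1000
DC = 0.039 * 86400 / (369 * 10000) * 1000
DC = 3369600.0000 / 3690000

0.9132 mm/day
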